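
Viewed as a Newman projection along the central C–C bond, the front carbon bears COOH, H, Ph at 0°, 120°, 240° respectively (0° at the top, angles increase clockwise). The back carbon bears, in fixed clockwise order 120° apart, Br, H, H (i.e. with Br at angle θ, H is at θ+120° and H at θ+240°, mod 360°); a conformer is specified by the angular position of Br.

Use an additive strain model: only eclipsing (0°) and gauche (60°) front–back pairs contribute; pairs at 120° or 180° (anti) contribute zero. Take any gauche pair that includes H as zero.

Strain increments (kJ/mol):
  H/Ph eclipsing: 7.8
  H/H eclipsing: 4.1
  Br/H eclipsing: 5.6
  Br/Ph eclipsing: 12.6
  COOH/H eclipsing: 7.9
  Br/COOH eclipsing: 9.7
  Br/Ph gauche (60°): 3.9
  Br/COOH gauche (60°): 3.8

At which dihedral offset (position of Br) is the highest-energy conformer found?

240°

Br at 0° (eclipsed): COOH(0°)/Br(0°) eclipsed 9.7; H(120°)/H(120°) eclipsed 4.1; Ph(240°)/H(240°) eclipsed 7.8 → 21.6 kJ/mol.
Br at 60° (staggered): COOH(0°)/Br(60°) gauche 3.8 → 3.8 kJ/mol.
Br at 120° (eclipsed): COOH(0°)/H(0°) eclipsed 7.9; H(120°)/Br(120°) eclipsed 5.6; Ph(240°)/H(240°) eclipsed 7.8 → 21.3 kJ/mol.
Br at 180° (staggered): Ph(240°)/Br(180°) gauche 3.9 → 3.9 kJ/mol.
Br at 240° (eclipsed): COOH(0°)/H(0°) eclipsed 7.9; H(120°)/H(120°) eclipsed 4.1; Ph(240°)/Br(240°) eclipsed 12.6 → 24.6 kJ/mol.
Br at 300° (staggered): COOH(0°)/Br(300°) gauche 3.8; Ph(240°)/Br(300°) gauche 3.9 → 7.7 kJ/mol.
The maximum (24.6 kJ/mol) occurs with Br at 240°.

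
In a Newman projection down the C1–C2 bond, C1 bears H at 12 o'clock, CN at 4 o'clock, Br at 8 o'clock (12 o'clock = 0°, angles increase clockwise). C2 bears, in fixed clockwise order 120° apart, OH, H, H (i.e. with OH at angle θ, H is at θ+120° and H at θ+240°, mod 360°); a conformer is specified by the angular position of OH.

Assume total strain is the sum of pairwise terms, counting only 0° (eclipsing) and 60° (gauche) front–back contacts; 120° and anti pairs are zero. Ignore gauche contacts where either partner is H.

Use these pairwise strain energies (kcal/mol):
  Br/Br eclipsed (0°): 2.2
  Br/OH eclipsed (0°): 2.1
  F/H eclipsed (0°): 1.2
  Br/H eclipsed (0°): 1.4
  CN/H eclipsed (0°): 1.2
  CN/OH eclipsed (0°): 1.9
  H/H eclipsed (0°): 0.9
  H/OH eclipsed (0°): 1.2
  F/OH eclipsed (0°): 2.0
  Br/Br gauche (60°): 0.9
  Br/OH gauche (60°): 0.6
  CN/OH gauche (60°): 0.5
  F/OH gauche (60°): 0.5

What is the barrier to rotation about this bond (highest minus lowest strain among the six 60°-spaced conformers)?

3.7 kcal/mol

OH at 0° (eclipsed): H–OH eclipsed, CN–H eclipsed, Br–H eclipsed; 1.2 + 1.2 + 1.4 = 3.8 kcal/mol.
OH at 60° (staggered): CN–OH gauche; 0.5 = 0.5 kcal/mol.
OH at 120° (eclipsed): H–H eclipsed, CN–OH eclipsed, Br–H eclipsed; 0.9 + 1.9 + 1.4 = 4.2 kcal/mol.
OH at 180° (staggered): CN–OH gauche, Br–OH gauche; 0.5 + 0.6 = 1.1 kcal/mol.
OH at 240° (eclipsed): H–H eclipsed, CN–H eclipsed, Br–OH eclipsed; 0.9 + 1.2 + 2.1 = 4.2 kcal/mol.
OH at 300° (staggered): Br–OH gauche; 0.6 = 0.6 kcal/mol.
Max at 120° (4.2 kcal/mol), min at 60° (0.5 kcal/mol); barrier = 3.7 kcal/mol.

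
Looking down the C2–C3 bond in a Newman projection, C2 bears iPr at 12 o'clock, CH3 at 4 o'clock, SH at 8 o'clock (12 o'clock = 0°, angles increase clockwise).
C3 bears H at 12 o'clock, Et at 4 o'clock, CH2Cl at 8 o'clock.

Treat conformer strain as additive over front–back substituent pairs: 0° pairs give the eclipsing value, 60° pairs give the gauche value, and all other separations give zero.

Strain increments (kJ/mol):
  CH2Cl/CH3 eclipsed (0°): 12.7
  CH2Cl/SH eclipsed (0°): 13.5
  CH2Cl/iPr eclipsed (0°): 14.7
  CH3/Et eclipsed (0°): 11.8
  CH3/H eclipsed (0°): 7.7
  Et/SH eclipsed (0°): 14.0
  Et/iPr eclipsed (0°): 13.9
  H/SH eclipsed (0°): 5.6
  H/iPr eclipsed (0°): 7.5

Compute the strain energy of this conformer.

32.8 kJ/mol

This conformer is eclipsed. iPr at 0° is eclipsed with H at 0° (7.5); CH3 at 120° is eclipsed with Et at 120° (11.8); SH at 240° is eclipsed with CH2Cl at 240° (13.5). Total 32.8 kJ/mol.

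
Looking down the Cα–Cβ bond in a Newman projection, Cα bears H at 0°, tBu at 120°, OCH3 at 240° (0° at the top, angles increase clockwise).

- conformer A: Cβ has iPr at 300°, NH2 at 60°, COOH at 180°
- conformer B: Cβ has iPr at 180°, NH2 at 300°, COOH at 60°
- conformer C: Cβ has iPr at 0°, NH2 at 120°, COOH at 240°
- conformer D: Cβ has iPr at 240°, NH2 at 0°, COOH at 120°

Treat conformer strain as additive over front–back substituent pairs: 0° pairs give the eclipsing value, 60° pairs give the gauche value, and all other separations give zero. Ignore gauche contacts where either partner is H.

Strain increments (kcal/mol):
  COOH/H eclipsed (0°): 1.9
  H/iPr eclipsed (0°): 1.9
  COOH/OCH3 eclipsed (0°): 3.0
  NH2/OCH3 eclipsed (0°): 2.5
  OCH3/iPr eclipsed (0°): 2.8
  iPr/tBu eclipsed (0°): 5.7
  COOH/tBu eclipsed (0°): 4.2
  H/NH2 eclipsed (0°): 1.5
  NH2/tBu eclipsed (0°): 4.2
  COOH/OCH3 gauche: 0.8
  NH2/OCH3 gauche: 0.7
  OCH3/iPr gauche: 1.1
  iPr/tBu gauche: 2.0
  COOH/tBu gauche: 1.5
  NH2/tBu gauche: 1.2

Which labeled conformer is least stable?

C

A (staggered): tBu(120°)/NH2(60°) gauche 1.2; tBu(120°)/COOH(180°) gauche 1.5; OCH3(240°)/iPr(300°) gauche 1.1; OCH3(240°)/COOH(180°) gauche 0.8 → 4.6 kcal/mol.
B (staggered): tBu(120°)/iPr(180°) gauche 2.0; tBu(120°)/COOH(60°) gauche 1.5; OCH3(240°)/iPr(180°) gauche 1.1; OCH3(240°)/NH2(300°) gauche 0.7 → 5.3 kcal/mol.
C (eclipsed): H(0°)/iPr(0°) eclipsed 1.9; tBu(120°)/NH2(120°) eclipsed 4.2; OCH3(240°)/COOH(240°) eclipsed 3.0 → 9.1 kcal/mol.
D (eclipsed): H(0°)/NH2(0°) eclipsed 1.5; tBu(120°)/COOH(120°) eclipsed 4.2; OCH3(240°)/iPr(240°) eclipsed 2.8 → 8.5 kcal/mol.
C has the highest total (9.1 kcal/mol).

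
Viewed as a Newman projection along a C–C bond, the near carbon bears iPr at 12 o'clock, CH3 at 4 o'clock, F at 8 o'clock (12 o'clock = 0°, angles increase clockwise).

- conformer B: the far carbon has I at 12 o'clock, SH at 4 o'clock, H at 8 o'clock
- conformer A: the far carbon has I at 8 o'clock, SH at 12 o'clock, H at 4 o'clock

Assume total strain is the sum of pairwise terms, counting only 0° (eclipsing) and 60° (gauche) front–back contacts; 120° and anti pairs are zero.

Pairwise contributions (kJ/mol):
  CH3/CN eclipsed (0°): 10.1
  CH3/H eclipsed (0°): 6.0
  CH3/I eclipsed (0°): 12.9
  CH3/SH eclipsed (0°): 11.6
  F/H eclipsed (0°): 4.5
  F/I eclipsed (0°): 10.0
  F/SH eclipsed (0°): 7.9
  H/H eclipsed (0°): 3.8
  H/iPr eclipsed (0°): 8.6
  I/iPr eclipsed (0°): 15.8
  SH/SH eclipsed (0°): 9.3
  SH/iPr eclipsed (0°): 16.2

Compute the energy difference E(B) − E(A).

B (eclipsed): iPr(0°)/I(0°) eclipsed 15.8; CH3(120°)/SH(120°) eclipsed 11.6; F(240°)/H(240°) eclipsed 4.5 → 31.9 kJ/mol.
A (eclipsed): iPr(0°)/SH(0°) eclipsed 16.2; CH3(120°)/H(120°) eclipsed 6.0; F(240°)/I(240°) eclipsed 10.0 → 32.2 kJ/mol.
E(B) − E(A) = 31.9 − 32.2 = -0.3 kJ/mol.

-0.3 kJ/mol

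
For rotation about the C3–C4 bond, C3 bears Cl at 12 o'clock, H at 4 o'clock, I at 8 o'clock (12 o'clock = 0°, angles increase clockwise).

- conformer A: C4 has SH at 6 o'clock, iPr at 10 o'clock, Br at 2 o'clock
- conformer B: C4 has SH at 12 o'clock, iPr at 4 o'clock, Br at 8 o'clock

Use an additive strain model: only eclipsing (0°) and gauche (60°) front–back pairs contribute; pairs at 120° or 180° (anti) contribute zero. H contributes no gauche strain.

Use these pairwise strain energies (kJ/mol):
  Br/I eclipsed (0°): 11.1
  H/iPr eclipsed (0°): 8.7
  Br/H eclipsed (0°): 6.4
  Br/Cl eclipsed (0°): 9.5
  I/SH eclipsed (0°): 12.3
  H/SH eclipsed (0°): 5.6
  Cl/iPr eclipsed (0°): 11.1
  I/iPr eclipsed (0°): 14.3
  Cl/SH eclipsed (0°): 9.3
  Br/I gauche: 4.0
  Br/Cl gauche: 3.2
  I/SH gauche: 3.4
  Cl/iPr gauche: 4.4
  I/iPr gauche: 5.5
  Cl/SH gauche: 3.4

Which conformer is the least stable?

A (staggered): Cl(0°)/iPr(300°) gauche 4.4; Cl(0°)/Br(60°) gauche 3.2; I(240°)/SH(180°) gauche 3.4; I(240°)/iPr(300°) gauche 5.5 → 16.5 kJ/mol.
B (eclipsed): Cl(0°)/SH(0°) eclipsed 9.3; H(120°)/iPr(120°) eclipsed 8.7; I(240°)/Br(240°) eclipsed 11.1 → 29.1 kJ/mol.
B has the highest total (29.1 kJ/mol).

B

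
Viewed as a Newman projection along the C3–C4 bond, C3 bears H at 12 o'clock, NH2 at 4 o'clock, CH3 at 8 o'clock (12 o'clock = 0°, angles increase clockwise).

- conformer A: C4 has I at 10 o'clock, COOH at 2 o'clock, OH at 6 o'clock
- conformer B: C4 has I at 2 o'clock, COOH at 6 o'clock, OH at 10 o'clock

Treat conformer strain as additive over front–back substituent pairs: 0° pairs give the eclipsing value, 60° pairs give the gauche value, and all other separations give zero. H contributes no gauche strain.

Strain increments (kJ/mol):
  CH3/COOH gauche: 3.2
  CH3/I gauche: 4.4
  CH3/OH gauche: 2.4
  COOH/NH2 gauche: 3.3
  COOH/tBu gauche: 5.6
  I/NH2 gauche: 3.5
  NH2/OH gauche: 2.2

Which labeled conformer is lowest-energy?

A (staggered): NH2–COOH gauche, NH2–OH gauche, CH3–I gauche, CH3–OH gauche; 3.3 + 2.2 + 4.4 + 2.4 = 12.3 kJ/mol.
B (staggered): NH2–I gauche, NH2–COOH gauche, CH3–COOH gauche, CH3–OH gauche; 3.5 + 3.3 + 3.2 + 2.4 = 12.4 kJ/mol.
A has the lowest total (12.3 kJ/mol).

A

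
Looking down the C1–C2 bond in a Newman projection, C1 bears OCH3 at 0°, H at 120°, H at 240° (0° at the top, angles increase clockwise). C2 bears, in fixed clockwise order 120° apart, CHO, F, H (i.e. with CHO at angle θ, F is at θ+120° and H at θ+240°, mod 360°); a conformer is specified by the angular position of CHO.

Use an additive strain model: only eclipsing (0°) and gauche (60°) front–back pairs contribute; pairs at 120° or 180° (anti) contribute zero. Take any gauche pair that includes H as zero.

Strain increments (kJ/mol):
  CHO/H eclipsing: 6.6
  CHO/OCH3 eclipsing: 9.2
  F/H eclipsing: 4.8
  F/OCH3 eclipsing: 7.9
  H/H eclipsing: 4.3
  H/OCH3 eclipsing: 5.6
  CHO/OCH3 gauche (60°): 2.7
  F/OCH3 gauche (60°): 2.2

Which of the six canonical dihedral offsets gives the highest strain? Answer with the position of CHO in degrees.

240°

CHO at 0° (eclipsed): OCH3(0°)/CHO(0°) eclipsed 9.2; H(120°)/F(120°) eclipsed 4.8; H(240°)/H(240°) eclipsed 4.3 → 18.3 kJ/mol.
CHO at 60° (staggered): OCH3(0°)/CHO(60°) gauche 2.7 → 2.7 kJ/mol.
CHO at 120° (eclipsed): OCH3(0°)/H(0°) eclipsed 5.6; H(120°)/CHO(120°) eclipsed 6.6; H(240°)/F(240°) eclipsed 4.8 → 17.0 kJ/mol.
CHO at 180° (staggered): OCH3(0°)/F(300°) gauche 2.2 → 2.2 kJ/mol.
CHO at 240° (eclipsed): OCH3(0°)/F(0°) eclipsed 7.9; H(120°)/H(120°) eclipsed 4.3; H(240°)/CHO(240°) eclipsed 6.6 → 18.8 kJ/mol.
CHO at 300° (staggered): OCH3(0°)/CHO(300°) gauche 2.7; OCH3(0°)/F(60°) gauche 2.2 → 4.9 kJ/mol.
The maximum (18.8 kJ/mol) occurs with CHO at 240°.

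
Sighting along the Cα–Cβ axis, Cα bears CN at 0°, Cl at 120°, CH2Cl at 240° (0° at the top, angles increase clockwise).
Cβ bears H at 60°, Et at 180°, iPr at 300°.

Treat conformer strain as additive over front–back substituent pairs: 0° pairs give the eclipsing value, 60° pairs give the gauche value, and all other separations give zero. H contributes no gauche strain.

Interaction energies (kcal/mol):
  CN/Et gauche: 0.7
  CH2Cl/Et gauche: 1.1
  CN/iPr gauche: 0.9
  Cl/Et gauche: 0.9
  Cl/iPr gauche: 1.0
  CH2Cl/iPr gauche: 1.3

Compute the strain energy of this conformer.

4.2 kcal/mol

This conformer is staggered. CN at 0° is gauche with iPr at 300° (0.9); Cl at 120° is gauche with Et at 180° (0.9); CH2Cl at 240° is gauche with Et at 180° (1.1); CH2Cl at 240° is gauche with iPr at 300° (1.3). Total 4.2 kcal/mol.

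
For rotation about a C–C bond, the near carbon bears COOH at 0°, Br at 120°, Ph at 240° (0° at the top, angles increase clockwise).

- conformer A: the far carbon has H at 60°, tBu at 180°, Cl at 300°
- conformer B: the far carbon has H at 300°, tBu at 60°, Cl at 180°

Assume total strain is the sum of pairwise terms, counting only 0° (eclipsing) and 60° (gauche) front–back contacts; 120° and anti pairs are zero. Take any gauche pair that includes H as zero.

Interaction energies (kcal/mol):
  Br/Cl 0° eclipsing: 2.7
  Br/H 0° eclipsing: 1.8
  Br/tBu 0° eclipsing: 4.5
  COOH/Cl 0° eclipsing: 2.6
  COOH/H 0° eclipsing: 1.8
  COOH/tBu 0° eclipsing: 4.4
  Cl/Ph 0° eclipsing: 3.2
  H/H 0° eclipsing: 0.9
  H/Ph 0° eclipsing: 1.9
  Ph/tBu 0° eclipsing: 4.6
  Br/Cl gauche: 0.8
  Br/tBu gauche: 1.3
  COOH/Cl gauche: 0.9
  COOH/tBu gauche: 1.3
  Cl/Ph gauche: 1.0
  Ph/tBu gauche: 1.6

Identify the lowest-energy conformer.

A (staggered): COOH(0°)/Cl(300°) gauche 0.9; Br(120°)/tBu(180°) gauche 1.3; Ph(240°)/tBu(180°) gauche 1.6; Ph(240°)/Cl(300°) gauche 1.0 → 4.8 kcal/mol.
B (staggered): COOH(0°)/tBu(60°) gauche 1.3; Br(120°)/tBu(60°) gauche 1.3; Br(120°)/Cl(180°) gauche 0.8; Ph(240°)/Cl(180°) gauche 1.0 → 4.4 kcal/mol.
B has the lowest total (4.4 kcal/mol).

B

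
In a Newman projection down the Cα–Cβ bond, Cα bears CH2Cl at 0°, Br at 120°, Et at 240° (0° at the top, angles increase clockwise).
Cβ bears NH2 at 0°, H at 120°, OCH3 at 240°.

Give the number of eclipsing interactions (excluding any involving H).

Non-H eclipsing pairs: CH2Cl(0°)/NH2(0°); Et(240°)/OCH3(240°) — 2 interactions.

2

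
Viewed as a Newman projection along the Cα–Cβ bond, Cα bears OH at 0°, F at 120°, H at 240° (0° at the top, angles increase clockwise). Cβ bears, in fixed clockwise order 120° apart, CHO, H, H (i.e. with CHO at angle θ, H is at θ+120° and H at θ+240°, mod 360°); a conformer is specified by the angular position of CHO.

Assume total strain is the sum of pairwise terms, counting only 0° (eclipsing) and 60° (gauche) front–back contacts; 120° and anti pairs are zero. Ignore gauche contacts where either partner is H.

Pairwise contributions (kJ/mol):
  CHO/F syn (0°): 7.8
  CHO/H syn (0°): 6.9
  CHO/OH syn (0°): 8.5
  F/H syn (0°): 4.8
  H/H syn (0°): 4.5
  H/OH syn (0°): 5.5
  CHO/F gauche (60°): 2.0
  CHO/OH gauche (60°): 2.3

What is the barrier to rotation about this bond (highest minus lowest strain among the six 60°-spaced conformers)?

15.8 kJ/mol

CHO at 0° (eclipsed): OH(0°)/CHO(0°) eclipsed 8.5; F(120°)/H(120°) eclipsed 4.8; H(240°)/H(240°) eclipsed 4.5 → 17.8 kJ/mol.
CHO at 60° (staggered): OH(0°)/CHO(60°) gauche 2.3; F(120°)/CHO(60°) gauche 2.0 → 4.3 kJ/mol.
CHO at 120° (eclipsed): OH(0°)/H(0°) eclipsed 5.5; F(120°)/CHO(120°) eclipsed 7.8; H(240°)/H(240°) eclipsed 4.5 → 17.8 kJ/mol.
CHO at 180° (staggered): F(120°)/CHO(180°) gauche 2.0 → 2.0 kJ/mol.
CHO at 240° (eclipsed): OH(0°)/H(0°) eclipsed 5.5; F(120°)/H(120°) eclipsed 4.8; H(240°)/CHO(240°) eclipsed 6.9 → 17.2 kJ/mol.
CHO at 300° (staggered): OH(0°)/CHO(300°) gauche 2.3 → 2.3 kJ/mol.
Max at 0° (17.8 kJ/mol), min at 180° (2.0 kJ/mol); barrier = 15.8 kJ/mol.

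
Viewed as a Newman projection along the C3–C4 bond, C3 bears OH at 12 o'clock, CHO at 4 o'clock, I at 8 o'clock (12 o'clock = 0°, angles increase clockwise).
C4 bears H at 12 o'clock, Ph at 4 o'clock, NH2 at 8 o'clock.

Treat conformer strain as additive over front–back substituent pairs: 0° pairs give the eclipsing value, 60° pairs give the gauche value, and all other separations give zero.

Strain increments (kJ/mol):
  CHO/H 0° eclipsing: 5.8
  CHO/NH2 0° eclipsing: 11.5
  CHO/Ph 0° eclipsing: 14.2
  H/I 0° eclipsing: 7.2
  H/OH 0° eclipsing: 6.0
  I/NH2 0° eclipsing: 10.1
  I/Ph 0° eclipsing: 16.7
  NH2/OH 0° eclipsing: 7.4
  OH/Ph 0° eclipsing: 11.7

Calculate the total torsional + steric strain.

This conformer is eclipsed. OH at 0° is eclipsed with H at 0° (6.0); CHO at 120° is eclipsed with Ph at 120° (14.2); I at 240° is eclipsed with NH2 at 240° (10.1). Total 30.3 kJ/mol.

30.3 kJ/mol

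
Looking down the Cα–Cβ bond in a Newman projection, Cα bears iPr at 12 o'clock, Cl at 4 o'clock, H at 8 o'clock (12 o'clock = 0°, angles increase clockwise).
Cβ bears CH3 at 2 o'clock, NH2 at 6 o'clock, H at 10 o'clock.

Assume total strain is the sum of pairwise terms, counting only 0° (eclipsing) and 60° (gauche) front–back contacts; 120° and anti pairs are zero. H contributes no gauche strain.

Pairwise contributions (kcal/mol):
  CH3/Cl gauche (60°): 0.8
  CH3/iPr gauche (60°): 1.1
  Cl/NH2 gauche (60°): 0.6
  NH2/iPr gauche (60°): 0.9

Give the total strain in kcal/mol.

This conformer (staggered): iPr–CH3 gauche, Cl–CH3 gauche, Cl–NH2 gauche; 1.1 + 0.8 + 0.6 = 2.5 kcal/mol.

2.5 kcal/mol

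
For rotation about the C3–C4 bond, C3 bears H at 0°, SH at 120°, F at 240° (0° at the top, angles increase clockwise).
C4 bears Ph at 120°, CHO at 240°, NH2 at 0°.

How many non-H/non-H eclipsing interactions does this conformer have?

2

Non-H eclipsing pairs: SH(120°)/Ph(120°); F(240°)/CHO(240°) — 2 interactions.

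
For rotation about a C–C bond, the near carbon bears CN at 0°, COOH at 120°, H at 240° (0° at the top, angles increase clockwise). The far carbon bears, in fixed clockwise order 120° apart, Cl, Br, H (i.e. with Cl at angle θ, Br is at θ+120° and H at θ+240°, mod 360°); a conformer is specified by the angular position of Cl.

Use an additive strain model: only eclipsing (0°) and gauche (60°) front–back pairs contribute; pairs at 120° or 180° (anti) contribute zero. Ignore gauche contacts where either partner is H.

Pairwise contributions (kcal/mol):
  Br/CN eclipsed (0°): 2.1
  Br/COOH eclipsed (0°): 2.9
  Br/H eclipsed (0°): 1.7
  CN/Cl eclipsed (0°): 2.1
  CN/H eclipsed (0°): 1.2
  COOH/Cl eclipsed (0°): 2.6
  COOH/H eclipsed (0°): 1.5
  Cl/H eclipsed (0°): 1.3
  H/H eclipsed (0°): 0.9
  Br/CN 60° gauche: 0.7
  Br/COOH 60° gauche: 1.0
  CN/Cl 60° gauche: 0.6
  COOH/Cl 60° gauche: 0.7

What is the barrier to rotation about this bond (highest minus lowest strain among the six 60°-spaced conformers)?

Cl at 0° (eclipsed): CN(0°)/Cl(0°) eclipsed 2.1; COOH(120°)/Br(120°) eclipsed 2.9; H(240°)/H(240°) eclipsed 0.9 → 5.9 kcal/mol.
Cl at 60° (staggered): CN(0°)/Cl(60°) gauche 0.6; COOH(120°)/Cl(60°) gauche 0.7; COOH(120°)/Br(180°) gauche 1.0 → 2.3 kcal/mol.
Cl at 120° (eclipsed): CN(0°)/H(0°) eclipsed 1.2; COOH(120°)/Cl(120°) eclipsed 2.6; H(240°)/Br(240°) eclipsed 1.7 → 5.5 kcal/mol.
Cl at 180° (staggered): CN(0°)/Br(300°) gauche 0.7; COOH(120°)/Cl(180°) gauche 0.7 → 1.4 kcal/mol.
Cl at 240° (eclipsed): CN(0°)/Br(0°) eclipsed 2.1; COOH(120°)/H(120°) eclipsed 1.5; H(240°)/Cl(240°) eclipsed 1.3 → 4.9 kcal/mol.
Cl at 300° (staggered): CN(0°)/Cl(300°) gauche 0.6; CN(0°)/Br(60°) gauche 0.7; COOH(120°)/Br(60°) gauche 1.0 → 2.3 kcal/mol.
Max at 0° (5.9 kcal/mol), min at 180° (1.4 kcal/mol); barrier = 4.5 kcal/mol.

4.5 kcal/mol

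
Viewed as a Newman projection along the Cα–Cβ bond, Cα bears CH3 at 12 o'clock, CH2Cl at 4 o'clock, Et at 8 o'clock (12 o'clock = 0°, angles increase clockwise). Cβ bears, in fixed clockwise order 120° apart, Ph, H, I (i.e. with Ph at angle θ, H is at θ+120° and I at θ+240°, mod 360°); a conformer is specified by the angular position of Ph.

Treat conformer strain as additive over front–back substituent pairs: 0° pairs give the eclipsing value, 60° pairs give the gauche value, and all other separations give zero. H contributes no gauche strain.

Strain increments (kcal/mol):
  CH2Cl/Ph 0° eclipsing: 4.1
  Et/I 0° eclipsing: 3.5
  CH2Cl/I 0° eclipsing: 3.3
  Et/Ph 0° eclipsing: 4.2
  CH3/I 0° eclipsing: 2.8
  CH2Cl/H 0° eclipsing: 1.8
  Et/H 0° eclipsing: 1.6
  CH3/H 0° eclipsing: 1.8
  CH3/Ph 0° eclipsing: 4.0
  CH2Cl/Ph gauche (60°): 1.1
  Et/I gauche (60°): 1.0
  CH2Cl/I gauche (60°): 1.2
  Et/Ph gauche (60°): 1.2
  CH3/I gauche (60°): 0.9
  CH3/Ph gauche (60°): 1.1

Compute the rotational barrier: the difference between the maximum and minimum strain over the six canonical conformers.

Ph at 0° (eclipsed): CH3–Ph eclipsed, CH2Cl–H eclipsed, Et–I eclipsed; 4.0 + 1.8 + 3.5 = 9.3 kcal/mol.
Ph at 60° (staggered): CH3–Ph gauche, CH3–I gauche, CH2Cl–Ph gauche, Et–I gauche; 1.1 + 0.9 + 1.1 + 1.0 = 4.1 kcal/mol.
Ph at 120° (eclipsed): CH3–I eclipsed, CH2Cl–Ph eclipsed, Et–H eclipsed; 2.8 + 4.1 + 1.6 = 8.5 kcal/mol.
Ph at 180° (staggered): CH3–I gauche, CH2Cl–Ph gauche, CH2Cl–I gauche, Et–Ph gauche; 0.9 + 1.1 + 1.2 + 1.2 = 4.4 kcal/mol.
Ph at 240° (eclipsed): CH3–H eclipsed, CH2Cl–I eclipsed, Et–Ph eclipsed; 1.8 + 3.3 + 4.2 = 9.3 kcal/mol.
Ph at 300° (staggered): CH3–Ph gauche, CH2Cl–I gauche, Et–Ph gauche, Et–I gauche; 1.1 + 1.2 + 1.2 + 1.0 = 4.5 kcal/mol.
Max at 0° (9.3 kcal/mol), min at 60° (4.1 kcal/mol); barrier = 5.2 kcal/mol.

5.2 kcal/mol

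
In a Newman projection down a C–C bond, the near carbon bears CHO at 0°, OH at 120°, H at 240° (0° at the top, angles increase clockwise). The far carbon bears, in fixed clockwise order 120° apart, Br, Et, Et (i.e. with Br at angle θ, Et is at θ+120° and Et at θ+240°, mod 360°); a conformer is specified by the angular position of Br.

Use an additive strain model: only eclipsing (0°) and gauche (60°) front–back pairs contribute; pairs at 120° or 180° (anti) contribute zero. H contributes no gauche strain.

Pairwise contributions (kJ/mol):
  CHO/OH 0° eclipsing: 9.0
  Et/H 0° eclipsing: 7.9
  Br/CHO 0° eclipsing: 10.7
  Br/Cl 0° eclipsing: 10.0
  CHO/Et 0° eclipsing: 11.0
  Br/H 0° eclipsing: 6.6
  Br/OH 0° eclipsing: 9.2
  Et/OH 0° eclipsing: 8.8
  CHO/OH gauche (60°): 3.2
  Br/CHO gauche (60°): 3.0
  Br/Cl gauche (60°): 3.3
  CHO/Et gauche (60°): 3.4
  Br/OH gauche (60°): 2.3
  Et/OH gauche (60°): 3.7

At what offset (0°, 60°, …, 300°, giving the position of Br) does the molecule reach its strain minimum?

60°

Br at 0° is eclipsed. CHO at 0° is eclipsed with Br at 0° (10.7); OH at 120° is eclipsed with Et at 120° (8.8); H at 240° is eclipsed with Et at 240° (7.9). Total 27.4 kJ/mol.
Br at 60° is staggered. CHO at 0° is gauche with Br at 60° (3.0); CHO at 0° is gauche with Et at 300° (3.4); OH at 120° is gauche with Br at 60° (2.3); OH at 120° is gauche with Et at 180° (3.7). Total 12.4 kJ/mol.
Br at 120° is eclipsed. CHO at 0° is eclipsed with Et at 0° (11.0); OH at 120° is eclipsed with Br at 120° (9.2); H at 240° is eclipsed with Et at 240° (7.9). Total 28.1 kJ/mol.
Br at 180° is staggered. CHO at 0° is gauche with Et at 300° (3.4); CHO at 0° is gauche with Et at 60° (3.4); OH at 120° is gauche with Br at 180° (2.3); OH at 120° is gauche with Et at 60° (3.7). Total 12.8 kJ/mol.
Br at 240° is eclipsed. CHO at 0° is eclipsed with Et at 0° (11.0); OH at 120° is eclipsed with Et at 120° (8.8); H at 240° is eclipsed with Br at 240° (6.6). Total 26.4 kJ/mol.
Br at 300° is staggered. CHO at 0° is gauche with Br at 300° (3.0); CHO at 0° is gauche with Et at 60° (3.4); OH at 120° is gauche with Et at 60° (3.7); OH at 120° is gauche with Et at 180° (3.7). Total 13.8 kJ/mol.
The minimum (12.4 kJ/mol) occurs with Br at 60°.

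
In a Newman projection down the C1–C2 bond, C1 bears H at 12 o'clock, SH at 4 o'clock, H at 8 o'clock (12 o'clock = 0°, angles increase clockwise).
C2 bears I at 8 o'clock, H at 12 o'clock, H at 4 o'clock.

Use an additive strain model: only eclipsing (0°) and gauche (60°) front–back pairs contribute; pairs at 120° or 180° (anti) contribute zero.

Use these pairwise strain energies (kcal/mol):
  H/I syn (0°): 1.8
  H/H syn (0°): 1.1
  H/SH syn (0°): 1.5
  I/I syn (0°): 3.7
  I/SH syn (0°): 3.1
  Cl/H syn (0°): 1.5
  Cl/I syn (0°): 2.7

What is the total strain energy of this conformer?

4.4 kcal/mol

This conformer (eclipsed): H(0°)/H(0°) eclipsed 1.1; SH(120°)/H(120°) eclipsed 1.5; H(240°)/I(240°) eclipsed 1.8 → 4.4 kcal/mol.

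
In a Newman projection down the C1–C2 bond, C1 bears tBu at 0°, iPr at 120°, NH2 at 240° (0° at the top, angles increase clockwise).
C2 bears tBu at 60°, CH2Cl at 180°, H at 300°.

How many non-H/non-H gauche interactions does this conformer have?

Non-H gauche pairs: tBu(0°)/tBu(60°); iPr(120°)/tBu(60°); iPr(120°)/CH2Cl(180°); NH2(240°)/CH2Cl(180°) — 4 interactions.

4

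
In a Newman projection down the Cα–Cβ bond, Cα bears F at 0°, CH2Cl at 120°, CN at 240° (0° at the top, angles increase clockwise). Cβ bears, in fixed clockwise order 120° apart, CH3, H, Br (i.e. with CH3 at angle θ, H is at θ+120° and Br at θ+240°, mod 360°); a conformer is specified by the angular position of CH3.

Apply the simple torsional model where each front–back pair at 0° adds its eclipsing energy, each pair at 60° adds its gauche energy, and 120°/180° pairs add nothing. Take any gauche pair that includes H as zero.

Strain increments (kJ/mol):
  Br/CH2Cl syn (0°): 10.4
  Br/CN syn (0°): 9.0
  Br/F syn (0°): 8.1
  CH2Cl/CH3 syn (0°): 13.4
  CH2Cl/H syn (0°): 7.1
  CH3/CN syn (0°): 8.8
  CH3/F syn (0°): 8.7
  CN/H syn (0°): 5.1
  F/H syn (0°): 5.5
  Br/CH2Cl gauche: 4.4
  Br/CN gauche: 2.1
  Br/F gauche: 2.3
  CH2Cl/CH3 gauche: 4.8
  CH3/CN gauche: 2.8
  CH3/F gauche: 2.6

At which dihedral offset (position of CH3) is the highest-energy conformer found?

CH3 at 0° is eclipsed. F at 0° is eclipsed with CH3 at 0° (8.7); CH2Cl at 120° is eclipsed with H at 120° (7.1); CN at 240° is eclipsed with Br at 240° (9.0). Total 24.8 kJ/mol.
CH3 at 60° is staggered. F at 0° is gauche with CH3 at 60° (2.6); F at 0° is gauche with Br at 300° (2.3); CH2Cl at 120° is gauche with CH3 at 60° (4.8); CN at 240° is gauche with Br at 300° (2.1). Total 11.8 kJ/mol.
CH3 at 120° is eclipsed. F at 0° is eclipsed with Br at 0° (8.1); CH2Cl at 120° is eclipsed with CH3 at 120° (13.4); CN at 240° is eclipsed with H at 240° (5.1). Total 26.6 kJ/mol.
CH3 at 180° is staggered. F at 0° is gauche with Br at 60° (2.3); CH2Cl at 120° is gauche with CH3 at 180° (4.8); CH2Cl at 120° is gauche with Br at 60° (4.4); CN at 240° is gauche with CH3 at 180° (2.8). Total 14.3 kJ/mol.
CH3 at 240° is eclipsed. F at 0° is eclipsed with H at 0° (5.5); CH2Cl at 120° is eclipsed with Br at 120° (10.4); CN at 240° is eclipsed with CH3 at 240° (8.8). Total 24.7 kJ/mol.
CH3 at 300° is staggered. F at 0° is gauche with CH3 at 300° (2.6); CH2Cl at 120° is gauche with Br at 180° (4.4); CN at 240° is gauche with CH3 at 300° (2.8); CN at 240° is gauche with Br at 180° (2.1). Total 11.9 kJ/mol.
The maximum (26.6 kJ/mol) occurs with CH3 at 120°.

120°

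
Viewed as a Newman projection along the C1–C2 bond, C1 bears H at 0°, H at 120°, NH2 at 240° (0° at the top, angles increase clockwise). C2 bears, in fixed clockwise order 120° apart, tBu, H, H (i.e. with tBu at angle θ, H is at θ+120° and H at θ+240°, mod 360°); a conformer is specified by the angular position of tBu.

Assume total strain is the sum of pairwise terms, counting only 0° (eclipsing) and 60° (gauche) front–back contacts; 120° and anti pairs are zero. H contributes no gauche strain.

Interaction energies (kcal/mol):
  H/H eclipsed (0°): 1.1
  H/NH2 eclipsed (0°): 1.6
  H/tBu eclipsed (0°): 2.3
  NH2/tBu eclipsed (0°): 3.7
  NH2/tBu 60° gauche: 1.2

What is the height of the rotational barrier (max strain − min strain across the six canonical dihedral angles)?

5.9 kcal/mol

tBu at 0° (eclipsed): H–tBu eclipsed, H–H eclipsed, NH2–H eclipsed; 2.3 + 1.1 + 1.6 = 5.0 kcal/mol.
tBu at 60° (staggered): no non-H gauche contacts → 0.0 kcal/mol.
tBu at 120° (eclipsed): H–H eclipsed, H–tBu eclipsed, NH2–H eclipsed; 1.1 + 2.3 + 1.6 = 5.0 kcal/mol.
tBu at 180° (staggered): NH2–tBu gauche; 1.2 = 1.2 kcal/mol.
tBu at 240° (eclipsed): H–H eclipsed, H–H eclipsed, NH2–tBu eclipsed; 1.1 + 1.1 + 3.7 = 5.9 kcal/mol.
tBu at 300° (staggered): NH2–tBu gauche; 1.2 = 1.2 kcal/mol.
Max at 240° (5.9 kcal/mol), min at 60° (0.0 kcal/mol); barrier = 5.9 kcal/mol.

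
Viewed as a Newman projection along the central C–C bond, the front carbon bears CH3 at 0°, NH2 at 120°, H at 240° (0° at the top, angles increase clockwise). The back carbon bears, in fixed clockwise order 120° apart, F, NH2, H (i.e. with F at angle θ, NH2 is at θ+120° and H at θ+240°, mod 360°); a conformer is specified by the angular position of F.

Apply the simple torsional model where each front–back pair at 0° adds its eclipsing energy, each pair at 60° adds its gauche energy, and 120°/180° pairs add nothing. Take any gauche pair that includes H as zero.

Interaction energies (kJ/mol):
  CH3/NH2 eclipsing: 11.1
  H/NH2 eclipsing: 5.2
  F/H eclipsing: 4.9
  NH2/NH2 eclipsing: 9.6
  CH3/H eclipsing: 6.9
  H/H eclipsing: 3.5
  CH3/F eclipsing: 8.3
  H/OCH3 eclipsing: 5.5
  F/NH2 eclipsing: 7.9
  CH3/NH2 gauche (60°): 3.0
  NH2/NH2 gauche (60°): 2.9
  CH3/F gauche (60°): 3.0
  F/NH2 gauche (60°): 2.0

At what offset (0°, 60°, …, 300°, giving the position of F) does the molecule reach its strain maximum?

F at 0° (eclipsed): CH3(0°)/F(0°) eclipsed 8.3; NH2(120°)/NH2(120°) eclipsed 9.6; H(240°)/H(240°) eclipsed 3.5 → 21.4 kJ/mol.
F at 60° (staggered): CH3(0°)/F(60°) gauche 3.0; NH2(120°)/F(60°) gauche 2.0; NH2(120°)/NH2(180°) gauche 2.9 → 7.9 kJ/mol.
F at 120° (eclipsed): CH3(0°)/H(0°) eclipsed 6.9; NH2(120°)/F(120°) eclipsed 7.9; H(240°)/NH2(240°) eclipsed 5.2 → 20.0 kJ/mol.
F at 180° (staggered): CH3(0°)/NH2(300°) gauche 3.0; NH2(120°)/F(180°) gauche 2.0 → 5.0 kJ/mol.
F at 240° (eclipsed): CH3(0°)/NH2(0°) eclipsed 11.1; NH2(120°)/H(120°) eclipsed 5.2; H(240°)/F(240°) eclipsed 4.9 → 21.2 kJ/mol.
F at 300° (staggered): CH3(0°)/F(300°) gauche 3.0; CH3(0°)/NH2(60°) gauche 3.0; NH2(120°)/NH2(60°) gauche 2.9 → 8.9 kJ/mol.
The maximum (21.4 kJ/mol) occurs with F at 0°.

0°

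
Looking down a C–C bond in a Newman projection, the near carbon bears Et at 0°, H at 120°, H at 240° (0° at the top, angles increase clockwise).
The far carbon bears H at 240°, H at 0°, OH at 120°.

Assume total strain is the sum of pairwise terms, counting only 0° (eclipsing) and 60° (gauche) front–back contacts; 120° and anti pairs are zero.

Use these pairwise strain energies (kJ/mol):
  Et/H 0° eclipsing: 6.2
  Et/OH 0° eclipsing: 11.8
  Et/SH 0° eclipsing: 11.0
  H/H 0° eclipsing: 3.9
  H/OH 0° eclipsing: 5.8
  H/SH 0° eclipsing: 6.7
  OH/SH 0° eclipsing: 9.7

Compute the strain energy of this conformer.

This conformer is eclipsed. Et at 0° is eclipsed with H at 0° (6.2); H at 120° is eclipsed with OH at 120° (5.8); H at 240° is eclipsed with H at 240° (3.9). Total 15.9 kJ/mol.

15.9 kJ/mol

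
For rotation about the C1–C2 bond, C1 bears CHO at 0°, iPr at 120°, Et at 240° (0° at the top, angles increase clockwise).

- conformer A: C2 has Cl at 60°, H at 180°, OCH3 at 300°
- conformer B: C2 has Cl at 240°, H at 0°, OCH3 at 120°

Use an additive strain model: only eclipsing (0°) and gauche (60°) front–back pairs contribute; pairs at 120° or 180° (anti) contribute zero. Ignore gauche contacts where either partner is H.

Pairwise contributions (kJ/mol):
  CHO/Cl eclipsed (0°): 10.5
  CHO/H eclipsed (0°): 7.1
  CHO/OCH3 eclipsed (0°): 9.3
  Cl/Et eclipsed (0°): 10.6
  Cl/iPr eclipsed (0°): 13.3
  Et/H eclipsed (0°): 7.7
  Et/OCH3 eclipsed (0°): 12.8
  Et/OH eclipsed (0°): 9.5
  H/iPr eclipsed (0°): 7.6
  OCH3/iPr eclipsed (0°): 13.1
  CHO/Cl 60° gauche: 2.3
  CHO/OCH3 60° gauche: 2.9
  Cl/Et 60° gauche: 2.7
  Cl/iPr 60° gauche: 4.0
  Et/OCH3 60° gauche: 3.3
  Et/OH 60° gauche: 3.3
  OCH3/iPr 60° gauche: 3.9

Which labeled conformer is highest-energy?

A (staggered): CHO–Cl gauche, CHO–OCH3 gauche, iPr–Cl gauche, Et–OCH3 gauche; 2.3 + 2.9 + 4.0 + 3.3 = 12.5 kJ/mol.
B (eclipsed): CHO–H eclipsed, iPr–OCH3 eclipsed, Et–Cl eclipsed; 7.1 + 13.1 + 10.6 = 30.8 kJ/mol.
B has the highest total (30.8 kJ/mol).

B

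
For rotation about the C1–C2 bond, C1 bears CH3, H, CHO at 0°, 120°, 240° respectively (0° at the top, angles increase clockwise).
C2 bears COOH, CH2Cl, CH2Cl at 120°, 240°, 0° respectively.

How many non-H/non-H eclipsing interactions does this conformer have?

2

Non-H eclipsing pairs: CH3(0°)/CH2Cl(0°); CHO(240°)/CH2Cl(240°) — 2 interactions.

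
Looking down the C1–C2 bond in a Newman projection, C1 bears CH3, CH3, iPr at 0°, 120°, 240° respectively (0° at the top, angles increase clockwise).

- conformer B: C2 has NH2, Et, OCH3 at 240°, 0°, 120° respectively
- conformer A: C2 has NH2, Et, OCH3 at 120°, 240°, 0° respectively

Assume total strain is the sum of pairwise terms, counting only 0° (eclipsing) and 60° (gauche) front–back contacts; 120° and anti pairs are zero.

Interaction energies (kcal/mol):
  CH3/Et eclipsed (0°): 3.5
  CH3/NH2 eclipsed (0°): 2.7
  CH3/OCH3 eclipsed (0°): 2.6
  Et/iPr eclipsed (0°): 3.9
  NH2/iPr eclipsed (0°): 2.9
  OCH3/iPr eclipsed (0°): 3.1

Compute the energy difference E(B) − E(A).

-0.2 kcal/mol

B (eclipsed): CH3–Et eclipsed, CH3–OCH3 eclipsed, iPr–NH2 eclipsed; 3.5 + 2.6 + 2.9 = 9.0 kcal/mol.
A (eclipsed): CH3–OCH3 eclipsed, CH3–NH2 eclipsed, iPr–Et eclipsed; 2.6 + 2.7 + 3.9 = 9.2 kcal/mol.
E(B) − E(A) = 9.0 − 9.2 = -0.2 kcal/mol.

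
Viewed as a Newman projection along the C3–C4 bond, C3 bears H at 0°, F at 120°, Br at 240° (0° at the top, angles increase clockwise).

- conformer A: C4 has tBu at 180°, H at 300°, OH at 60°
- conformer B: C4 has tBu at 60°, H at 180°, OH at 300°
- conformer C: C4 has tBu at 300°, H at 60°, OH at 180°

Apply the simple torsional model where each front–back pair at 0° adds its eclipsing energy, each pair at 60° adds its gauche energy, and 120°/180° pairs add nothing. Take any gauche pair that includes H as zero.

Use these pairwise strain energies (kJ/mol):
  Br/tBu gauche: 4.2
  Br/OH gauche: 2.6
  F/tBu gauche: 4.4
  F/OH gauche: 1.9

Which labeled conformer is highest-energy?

A (staggered): F(120°)/tBu(180°) gauche 4.4; F(120°)/OH(60°) gauche 1.9; Br(240°)/tBu(180°) gauche 4.2 → 10.5 kJ/mol.
B (staggered): F(120°)/tBu(60°) gauche 4.4; Br(240°)/OH(300°) gauche 2.6 → 7.0 kJ/mol.
C (staggered): F(120°)/OH(180°) gauche 1.9; Br(240°)/tBu(300°) gauche 4.2; Br(240°)/OH(180°) gauche 2.6 → 8.7 kJ/mol.
A has the highest total (10.5 kJ/mol).

A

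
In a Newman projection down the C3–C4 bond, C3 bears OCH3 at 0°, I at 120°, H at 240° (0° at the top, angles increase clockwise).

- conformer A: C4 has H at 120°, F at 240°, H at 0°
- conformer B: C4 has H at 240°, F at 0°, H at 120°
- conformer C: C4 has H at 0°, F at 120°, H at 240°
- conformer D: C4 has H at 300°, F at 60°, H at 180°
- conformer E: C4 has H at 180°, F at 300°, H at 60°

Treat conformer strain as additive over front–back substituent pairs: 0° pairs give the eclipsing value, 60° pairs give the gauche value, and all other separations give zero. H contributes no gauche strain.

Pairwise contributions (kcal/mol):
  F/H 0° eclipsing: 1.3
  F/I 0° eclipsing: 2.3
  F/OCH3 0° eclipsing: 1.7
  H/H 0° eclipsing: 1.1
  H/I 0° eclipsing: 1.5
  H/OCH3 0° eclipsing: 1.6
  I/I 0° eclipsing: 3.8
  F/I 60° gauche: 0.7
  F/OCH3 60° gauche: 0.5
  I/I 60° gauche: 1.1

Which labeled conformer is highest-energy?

C

A (eclipsed): OCH3–H eclipsed, I–H eclipsed, H–F eclipsed; 1.6 + 1.5 + 1.3 = 4.4 kcal/mol.
B (eclipsed): OCH3–F eclipsed, I–H eclipsed, H–H eclipsed; 1.7 + 1.5 + 1.1 = 4.3 kcal/mol.
C (eclipsed): OCH3–H eclipsed, I–F eclipsed, H–H eclipsed; 1.6 + 2.3 + 1.1 = 5.0 kcal/mol.
D (staggered): OCH3–F gauche, I–F gauche; 0.5 + 0.7 = 1.2 kcal/mol.
E (staggered): OCH3–F gauche; 0.5 = 0.5 kcal/mol.
C has the highest total (5.0 kcal/mol).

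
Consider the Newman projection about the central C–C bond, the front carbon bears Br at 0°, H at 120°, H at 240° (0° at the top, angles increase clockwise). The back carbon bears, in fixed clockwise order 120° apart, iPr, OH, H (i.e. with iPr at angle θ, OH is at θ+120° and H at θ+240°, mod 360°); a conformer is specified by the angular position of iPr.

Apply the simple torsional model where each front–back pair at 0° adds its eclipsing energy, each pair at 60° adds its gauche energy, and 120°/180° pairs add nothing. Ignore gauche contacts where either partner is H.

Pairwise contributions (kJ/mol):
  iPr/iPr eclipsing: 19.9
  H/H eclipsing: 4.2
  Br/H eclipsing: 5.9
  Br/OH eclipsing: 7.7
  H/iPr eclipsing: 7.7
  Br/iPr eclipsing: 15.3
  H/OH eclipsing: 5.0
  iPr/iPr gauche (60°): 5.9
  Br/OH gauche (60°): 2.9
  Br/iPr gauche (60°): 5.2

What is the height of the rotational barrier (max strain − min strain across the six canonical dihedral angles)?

iPr at 0° (eclipsed): Br–iPr eclipsed, H–OH eclipsed, H–H eclipsed; 15.3 + 5.0 + 4.2 = 24.5 kJ/mol.
iPr at 60° (staggered): Br–iPr gauche; 5.2 = 5.2 kJ/mol.
iPr at 120° (eclipsed): Br–H eclipsed, H–iPr eclipsed, H–OH eclipsed; 5.9 + 7.7 + 5.0 = 18.6 kJ/mol.
iPr at 180° (staggered): Br–OH gauche; 2.9 = 2.9 kJ/mol.
iPr at 240° (eclipsed): Br–OH eclipsed, H–H eclipsed, H–iPr eclipsed; 7.7 + 4.2 + 7.7 = 19.6 kJ/mol.
iPr at 300° (staggered): Br–iPr gauche, Br–OH gauche; 5.2 + 2.9 = 8.1 kJ/mol.
Max at 0° (24.5 kJ/mol), min at 180° (2.9 kJ/mol); barrier = 21.6 kJ/mol.

21.6 kJ/mol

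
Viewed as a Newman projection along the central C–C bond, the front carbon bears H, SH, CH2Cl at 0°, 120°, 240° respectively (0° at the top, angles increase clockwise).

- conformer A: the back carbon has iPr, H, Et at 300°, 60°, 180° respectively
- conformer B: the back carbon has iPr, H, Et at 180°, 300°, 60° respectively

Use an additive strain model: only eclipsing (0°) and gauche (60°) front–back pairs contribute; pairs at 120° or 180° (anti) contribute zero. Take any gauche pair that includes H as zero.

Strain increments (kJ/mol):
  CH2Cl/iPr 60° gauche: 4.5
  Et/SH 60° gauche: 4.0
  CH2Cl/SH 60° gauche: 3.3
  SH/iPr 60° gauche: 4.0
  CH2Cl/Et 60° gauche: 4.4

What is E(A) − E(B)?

A (staggered): SH(120°)/Et(180°) gauche 4.0; CH2Cl(240°)/iPr(300°) gauche 4.5; CH2Cl(240°)/Et(180°) gauche 4.4 → 12.9 kJ/mol.
B (staggered): SH(120°)/iPr(180°) gauche 4.0; SH(120°)/Et(60°) gauche 4.0; CH2Cl(240°)/iPr(180°) gauche 4.5 → 12.5 kJ/mol.
E(A) − E(B) = 12.9 − 12.5 = +0.4 kJ/mol.

+0.4 kJ/mol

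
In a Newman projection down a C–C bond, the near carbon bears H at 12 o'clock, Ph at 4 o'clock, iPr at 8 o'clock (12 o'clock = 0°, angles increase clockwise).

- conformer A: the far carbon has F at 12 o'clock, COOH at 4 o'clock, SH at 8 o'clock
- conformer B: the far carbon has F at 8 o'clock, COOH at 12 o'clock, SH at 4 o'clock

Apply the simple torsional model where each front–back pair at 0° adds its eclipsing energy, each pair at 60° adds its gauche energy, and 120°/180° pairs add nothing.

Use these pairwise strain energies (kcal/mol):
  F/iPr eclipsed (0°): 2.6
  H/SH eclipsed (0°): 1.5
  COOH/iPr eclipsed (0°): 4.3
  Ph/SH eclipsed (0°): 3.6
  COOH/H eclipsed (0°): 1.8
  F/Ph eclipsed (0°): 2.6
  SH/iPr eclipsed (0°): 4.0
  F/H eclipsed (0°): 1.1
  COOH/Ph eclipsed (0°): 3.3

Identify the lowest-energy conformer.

B

A (eclipsed): H–F eclipsed, Ph–COOH eclipsed, iPr–SH eclipsed; 1.1 + 3.3 + 4.0 = 8.4 kcal/mol.
B (eclipsed): H–COOH eclipsed, Ph–SH eclipsed, iPr–F eclipsed; 1.8 + 3.6 + 2.6 = 8.0 kcal/mol.
B has the lowest total (8.0 kcal/mol).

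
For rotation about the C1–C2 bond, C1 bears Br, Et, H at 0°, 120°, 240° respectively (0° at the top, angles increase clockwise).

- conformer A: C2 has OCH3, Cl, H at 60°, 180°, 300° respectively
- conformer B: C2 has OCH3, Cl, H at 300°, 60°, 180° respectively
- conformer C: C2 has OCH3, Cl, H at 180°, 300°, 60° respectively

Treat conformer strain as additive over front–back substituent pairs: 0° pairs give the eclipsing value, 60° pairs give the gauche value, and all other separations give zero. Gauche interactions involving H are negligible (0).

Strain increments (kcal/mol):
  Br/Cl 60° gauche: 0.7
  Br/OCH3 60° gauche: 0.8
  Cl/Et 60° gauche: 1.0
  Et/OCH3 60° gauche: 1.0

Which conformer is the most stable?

C

A is staggered. Br at 0° is gauche with OCH3 at 60° (0.8); Et at 120° is gauche with OCH3 at 60° (1.0); Et at 120° is gauche with Cl at 180° (1.0). Total 2.8 kcal/mol.
B is staggered. Br at 0° is gauche with OCH3 at 300° (0.8); Br at 0° is gauche with Cl at 60° (0.7); Et at 120° is gauche with Cl at 60° (1.0). Total 2.5 kcal/mol.
C is staggered. Br at 0° is gauche with Cl at 300° (0.7); Et at 120° is gauche with OCH3 at 180° (1.0). Total 1.7 kcal/mol.
C has the lowest total (1.7 kcal/mol).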